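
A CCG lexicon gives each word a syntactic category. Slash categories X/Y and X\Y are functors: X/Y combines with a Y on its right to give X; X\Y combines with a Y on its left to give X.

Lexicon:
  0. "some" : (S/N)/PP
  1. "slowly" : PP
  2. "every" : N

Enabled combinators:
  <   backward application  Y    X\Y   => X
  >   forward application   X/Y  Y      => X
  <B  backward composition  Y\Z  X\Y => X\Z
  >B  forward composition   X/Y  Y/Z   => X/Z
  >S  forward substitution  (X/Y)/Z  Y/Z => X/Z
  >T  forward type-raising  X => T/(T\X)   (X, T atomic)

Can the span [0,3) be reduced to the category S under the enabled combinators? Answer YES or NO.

[0,3] S   >
  [0,2] S/N   >
    [0,1] "some" : (S/N)/PP
    [1,2] "slowly" : PP
  [2,3] "every" : N

YES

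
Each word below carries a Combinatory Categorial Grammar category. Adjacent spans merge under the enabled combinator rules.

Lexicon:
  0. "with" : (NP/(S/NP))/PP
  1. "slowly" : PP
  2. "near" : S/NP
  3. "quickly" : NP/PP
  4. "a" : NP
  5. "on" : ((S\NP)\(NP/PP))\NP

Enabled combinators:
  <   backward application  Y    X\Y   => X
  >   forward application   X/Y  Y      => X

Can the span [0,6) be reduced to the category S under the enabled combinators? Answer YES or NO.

YES

[0,6] S   <
  [0,3] NP   >
    [0,2] NP/(S/NP)   >
      [0,1] "with" : (NP/(S/NP))/PP
      [1,2] "slowly" : PP
    [2,3] "near" : S/NP
  [3,6] S\NP   <
    [3,4] "quickly" : NP/PP
    [4,6] (S\NP)\(NP/PP)   <
      [4,5] "a" : NP
      [5,6] "on" : ((S\NP)\(NP/PP))\NP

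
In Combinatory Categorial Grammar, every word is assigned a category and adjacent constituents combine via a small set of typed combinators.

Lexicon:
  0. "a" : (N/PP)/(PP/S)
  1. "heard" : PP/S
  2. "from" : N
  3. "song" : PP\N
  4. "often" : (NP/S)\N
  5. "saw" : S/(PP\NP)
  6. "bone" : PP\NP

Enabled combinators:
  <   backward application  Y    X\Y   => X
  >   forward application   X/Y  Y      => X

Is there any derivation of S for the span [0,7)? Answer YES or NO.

NO

(N/PP)/(PP/S) PP/S N PP\N (NP/S)\N S/(PP\NP) PP\NP
CKY chart[0,7] = {NP}; S ∉ chart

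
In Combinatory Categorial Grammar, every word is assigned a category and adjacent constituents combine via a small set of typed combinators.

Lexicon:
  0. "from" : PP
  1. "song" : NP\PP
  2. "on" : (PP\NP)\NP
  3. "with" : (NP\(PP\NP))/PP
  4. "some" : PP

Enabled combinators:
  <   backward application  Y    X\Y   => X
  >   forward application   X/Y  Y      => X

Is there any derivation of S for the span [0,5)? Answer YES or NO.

PP NP\PP (PP\NP)\NP (NP\(PP\NP))/PP PP
CKY chart[0,5] = {NP}; S ∉ chart

NO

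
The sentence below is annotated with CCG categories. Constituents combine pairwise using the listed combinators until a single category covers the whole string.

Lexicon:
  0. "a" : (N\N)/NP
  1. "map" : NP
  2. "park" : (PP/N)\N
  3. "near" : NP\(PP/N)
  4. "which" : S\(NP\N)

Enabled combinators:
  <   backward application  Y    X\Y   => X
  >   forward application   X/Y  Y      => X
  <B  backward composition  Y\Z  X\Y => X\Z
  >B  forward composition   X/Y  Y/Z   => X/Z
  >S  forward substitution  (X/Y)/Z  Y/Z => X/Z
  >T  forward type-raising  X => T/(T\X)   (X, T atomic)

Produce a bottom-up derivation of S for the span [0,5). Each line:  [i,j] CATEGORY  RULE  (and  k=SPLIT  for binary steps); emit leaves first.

[0,5] S   <
  [0,4] NP\N   <B
    [0,2] N\N   >
      [0,1] "a" : (N\N)/NP
      [1,2] "map" : NP
    [2,4] NP\N   <B
      [2,3] "park" : (PP/N)\N
      [3,4] "near" : NP\(PP/N)
  [4,5] "which" : S\(NP\N)

[0,1] (N\N)/NP  lex  "a"
[1,2] NP  lex  "map"
[0,2] N\N  >  k=1
[2,3] (PP/N)\N  lex  "park"
[3,4] NP\(PP/N)  lex  "near"
[2,4] NP\N  <B  k=3
[0,4] NP\N  <B  k=2
[4,5] S\(NP\N)  lex  "which"
[0,5] S  <  k=4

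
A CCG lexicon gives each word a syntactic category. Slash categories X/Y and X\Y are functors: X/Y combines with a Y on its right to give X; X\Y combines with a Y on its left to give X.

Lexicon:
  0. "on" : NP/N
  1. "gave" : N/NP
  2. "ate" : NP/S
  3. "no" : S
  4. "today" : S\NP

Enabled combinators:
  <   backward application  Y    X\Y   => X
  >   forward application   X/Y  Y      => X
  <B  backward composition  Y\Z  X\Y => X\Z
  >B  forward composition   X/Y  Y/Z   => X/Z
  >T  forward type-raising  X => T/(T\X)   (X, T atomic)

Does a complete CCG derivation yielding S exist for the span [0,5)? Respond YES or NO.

[0,5] S   <
  [0,4] NP   >
    [0,1] "on" : NP/N
    [1,4] N   >
      [1,2] "gave" : N/NP
      [2,4] NP   >
        [2,3] "ate" : NP/S
        [3,4] "no" : S
  [4,5] "today" : S\NP

YES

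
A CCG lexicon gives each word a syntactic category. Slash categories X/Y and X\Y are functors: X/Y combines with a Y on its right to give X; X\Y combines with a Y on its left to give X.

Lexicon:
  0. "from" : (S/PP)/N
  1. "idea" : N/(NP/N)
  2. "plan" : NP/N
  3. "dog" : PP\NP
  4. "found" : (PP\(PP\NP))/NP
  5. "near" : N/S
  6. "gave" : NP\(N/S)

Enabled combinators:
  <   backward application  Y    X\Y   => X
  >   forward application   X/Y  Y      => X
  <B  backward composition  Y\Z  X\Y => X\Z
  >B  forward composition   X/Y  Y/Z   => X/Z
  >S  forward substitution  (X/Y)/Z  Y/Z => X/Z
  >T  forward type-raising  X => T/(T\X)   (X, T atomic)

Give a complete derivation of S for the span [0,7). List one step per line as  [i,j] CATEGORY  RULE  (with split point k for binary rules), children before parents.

[0,7] S   >
  [0,3] S/PP   >
    [0,1] "from" : (S/PP)/N
    [1,3] N   >
      [1,2] "idea" : N/(NP/N)
      [2,3] "plan" : NP/N
  [3,7] PP   <
    [3,4] "dog" : PP\NP
    [4,7] PP\(PP\NP)   >
      [4,5] "found" : (PP\(PP\NP))/NP
      [5,7] NP   <
        [5,6] "near" : N/S
        [6,7] "gave" : NP\(N/S)

[0,1] (S/PP)/N  lex  "from"
[1,2] N/(NP/N)  lex  "idea"
[2,3] NP/N  lex  "plan"
[1,3] N  >  k=2
[0,3] S/PP  >  k=1
[3,4] PP\NP  lex  "dog"
[4,5] (PP\(PP\NP))/NP  lex  "found"
[5,6] N/S  lex  "near"
[6,7] NP\(N/S)  lex  "gave"
[5,7] NP  <  k=6
[4,7] PP\(PP\NP)  >  k=5
[3,7] PP  <  k=4
[0,7] S  >  k=3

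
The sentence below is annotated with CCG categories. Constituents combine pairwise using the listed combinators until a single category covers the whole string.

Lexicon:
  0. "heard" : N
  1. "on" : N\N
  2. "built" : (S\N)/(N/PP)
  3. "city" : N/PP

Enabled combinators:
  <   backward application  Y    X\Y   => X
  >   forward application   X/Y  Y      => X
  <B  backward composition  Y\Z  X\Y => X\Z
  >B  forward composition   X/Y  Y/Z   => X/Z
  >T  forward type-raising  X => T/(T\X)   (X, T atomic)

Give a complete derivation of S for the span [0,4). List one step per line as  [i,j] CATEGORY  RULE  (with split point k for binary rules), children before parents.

[0,4] S   >
  [0,1] S/(S\N)   >T
    [0,1] "heard" : N
  [1,4] S\N   <B
    [1,2] "on" : N\N
    [2,4] S\N   >
      [2,3] "built" : (S\N)/(N/PP)
      [3,4] "city" : N/PP

[0,1] N  lex  "heard"
[0,1] S/(S\N)  >T
[1,2] N\N  lex  "on"
[2,3] (S\N)/(N/PP)  lex  "built"
[3,4] N/PP  lex  "city"
[2,4] S\N  >  k=3
[1,4] S\N  <B  k=2
[0,4] S  >  k=1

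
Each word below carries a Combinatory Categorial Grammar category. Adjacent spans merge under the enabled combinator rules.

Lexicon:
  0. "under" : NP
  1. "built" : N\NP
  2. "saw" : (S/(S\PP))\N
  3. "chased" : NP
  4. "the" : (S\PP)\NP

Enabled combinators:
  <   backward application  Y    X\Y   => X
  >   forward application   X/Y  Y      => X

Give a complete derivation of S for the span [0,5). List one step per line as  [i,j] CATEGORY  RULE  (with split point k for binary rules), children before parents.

[0,5] S   >
  [0,3] S/(S\PP)   <
    [0,2] N   <
      [0,1] "under" : NP
      [1,2] "built" : N\NP
    [2,3] "saw" : (S/(S\PP))\N
  [3,5] S\PP   <
    [3,4] "chased" : NP
    [4,5] "the" : (S\PP)\NP

[0,1] NP  lex  "under"
[1,2] N\NP  lex  "built"
[0,2] N  <  k=1
[2,3] (S/(S\PP))\N  lex  "saw"
[0,3] S/(S\PP)  <  k=2
[3,4] NP  lex  "chased"
[4,5] (S\PP)\NP  lex  "the"
[3,5] S\PP  <  k=4
[0,5] S  >  k=3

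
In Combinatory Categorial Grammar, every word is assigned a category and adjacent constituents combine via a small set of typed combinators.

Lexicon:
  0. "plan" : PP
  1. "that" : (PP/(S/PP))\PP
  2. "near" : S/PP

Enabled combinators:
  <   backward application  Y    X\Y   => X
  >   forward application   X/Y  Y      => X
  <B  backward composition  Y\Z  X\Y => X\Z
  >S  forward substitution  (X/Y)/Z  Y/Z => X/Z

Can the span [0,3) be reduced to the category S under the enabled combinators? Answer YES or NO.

NO

PP (PP/(S/PP))\PP S/PP
CKY chart[0,3] = {PP}; S ∉ chart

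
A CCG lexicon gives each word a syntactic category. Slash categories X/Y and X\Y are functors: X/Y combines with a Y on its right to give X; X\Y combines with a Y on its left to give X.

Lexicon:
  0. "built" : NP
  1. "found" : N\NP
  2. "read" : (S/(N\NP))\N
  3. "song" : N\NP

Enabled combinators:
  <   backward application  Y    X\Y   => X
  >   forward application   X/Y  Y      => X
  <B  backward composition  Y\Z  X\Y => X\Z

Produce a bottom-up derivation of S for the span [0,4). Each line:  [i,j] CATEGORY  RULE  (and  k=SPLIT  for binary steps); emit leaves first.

[0,1] NP  lex  "built"
[1,2] N\NP  lex  "found"
[0,2] N  <  k=1
[2,3] (S/(N\NP))\N  lex  "read"
[0,3] S/(N\NP)  <  k=2
[3,4] N\NP  lex  "song"
[0,4] S  >  k=3

[0,4] S   >
  [0,3] S/(N\NP)   <
    [0,2] N   <
      [0,1] "built" : NP
      [1,2] "found" : N\NP
    [2,3] "read" : (S/(N\NP))\N
  [3,4] "song" : N\NP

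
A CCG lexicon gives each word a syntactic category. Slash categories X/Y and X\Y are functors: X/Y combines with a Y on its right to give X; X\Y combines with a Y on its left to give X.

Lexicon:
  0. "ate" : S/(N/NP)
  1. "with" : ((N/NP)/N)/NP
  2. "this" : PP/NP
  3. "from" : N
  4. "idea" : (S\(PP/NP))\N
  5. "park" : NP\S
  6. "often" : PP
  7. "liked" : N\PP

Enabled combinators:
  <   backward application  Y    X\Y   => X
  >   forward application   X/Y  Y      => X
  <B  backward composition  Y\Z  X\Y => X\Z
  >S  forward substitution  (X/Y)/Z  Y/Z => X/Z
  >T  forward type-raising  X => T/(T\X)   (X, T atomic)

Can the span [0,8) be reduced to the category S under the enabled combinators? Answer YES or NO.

YES

[0,8] S   >
  [0,1] "ate" : S/(N/NP)
  [1,8] N/NP   >
    [1,6] (N/NP)/N   >
      [1,2] "with" : ((N/NP)/N)/NP
      [2,6] NP   <
        [2,5] S   <
          [2,3] "this" : PP/NP
          [3,5] S\(PP/NP)   <
            [3,4] "from" : N
            [4,5] "idea" : (S\(PP/NP))\N
        [5,6] "park" : NP\S
    [6,8] N   <
      [6,7] "often" : PP
      [7,8] "liked" : N\PP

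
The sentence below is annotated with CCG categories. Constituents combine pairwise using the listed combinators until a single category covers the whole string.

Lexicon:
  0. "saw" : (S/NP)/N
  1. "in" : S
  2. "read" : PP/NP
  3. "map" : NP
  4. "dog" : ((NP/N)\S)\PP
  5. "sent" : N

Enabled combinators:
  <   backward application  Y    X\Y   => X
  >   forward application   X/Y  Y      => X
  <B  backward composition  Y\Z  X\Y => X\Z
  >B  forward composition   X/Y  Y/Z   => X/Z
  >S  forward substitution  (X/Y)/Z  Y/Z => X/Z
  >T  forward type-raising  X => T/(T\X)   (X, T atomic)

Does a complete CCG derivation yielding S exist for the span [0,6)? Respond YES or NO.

[0,6] S   >
  [0,5] S/N   >S
    [0,1] "saw" : (S/NP)/N
    [1,5] NP/N   <
      [1,2] "in" : S
      [2,5] (NP/N)\S   <
        [2,4] PP   >
          [2,3] "read" : PP/NP
          [3,4] "map" : NP
        [4,5] "dog" : ((NP/N)\S)\PP
  [5,6] "sent" : N

YES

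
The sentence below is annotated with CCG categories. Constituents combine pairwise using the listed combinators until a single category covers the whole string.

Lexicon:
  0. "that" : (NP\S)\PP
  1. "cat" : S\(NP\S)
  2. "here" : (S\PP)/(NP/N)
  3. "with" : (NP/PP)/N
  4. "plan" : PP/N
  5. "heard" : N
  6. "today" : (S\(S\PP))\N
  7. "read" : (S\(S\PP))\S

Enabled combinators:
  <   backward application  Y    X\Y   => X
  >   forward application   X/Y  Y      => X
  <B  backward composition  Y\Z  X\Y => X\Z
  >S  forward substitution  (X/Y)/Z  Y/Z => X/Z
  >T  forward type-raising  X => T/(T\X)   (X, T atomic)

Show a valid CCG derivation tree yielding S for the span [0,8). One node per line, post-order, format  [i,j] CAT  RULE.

[0,1] (NP\S)\PP  lex  "that"
[1,2] S\(NP\S)  lex  "cat"
[0,2] S\PP  <B  k=1
[2,3] (S\PP)/(NP/N)  lex  "here"
[3,4] (NP/PP)/N  lex  "with"
[4,5] PP/N  lex  "plan"
[3,5] NP/N  >S  k=4
[2,5] S\PP  >  k=3
[5,6] N  lex  "heard"
[6,7] (S\(S\PP))\N  lex  "today"
[5,7] S\(S\PP)  <  k=6
[2,7] S  <  k=5
[7,8] (S\(S\PP))\S  lex  "read"
[2,8] S\(S\PP)  <  k=7
[0,8] S  <  k=2

[0,8] S   <
  [0,2] S\PP   <B
    [0,1] "that" : (NP\S)\PP
    [1,2] "cat" : S\(NP\S)
  [2,8] S\(S\PP)   <
    [2,7] S   <
      [2,5] S\PP   >
        [2,3] "here" : (S\PP)/(NP/N)
        [3,5] NP/N   >S
          [3,4] "with" : (NP/PP)/N
          [4,5] "plan" : PP/N
      [5,7] S\(S\PP)   <
        [5,6] "heard" : N
        [6,7] "today" : (S\(S\PP))\N
    [7,8] "read" : (S\(S\PP))\S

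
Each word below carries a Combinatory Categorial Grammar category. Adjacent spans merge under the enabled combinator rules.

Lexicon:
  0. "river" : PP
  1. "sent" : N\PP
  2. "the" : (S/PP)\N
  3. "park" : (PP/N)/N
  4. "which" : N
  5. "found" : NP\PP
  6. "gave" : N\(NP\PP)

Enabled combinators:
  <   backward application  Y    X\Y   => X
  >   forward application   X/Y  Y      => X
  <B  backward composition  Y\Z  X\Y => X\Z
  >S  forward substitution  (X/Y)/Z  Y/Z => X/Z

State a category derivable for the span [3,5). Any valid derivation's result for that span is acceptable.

PP/N

[0,7] S   >
  [0,3] S/PP   <
    [0,2] N   <
      [0,1] "river" : PP
      [1,2] "sent" : N\PP
    [2,3] "the" : (S/PP)\N
  [3,7] PP   >
    [3,5] PP/N   >
      [3,4] "park" : (PP/N)/N
      [4,5] "which" : N
    [5,7] N   <
      [5,6] "found" : NP\PP
      [6,7] "gave" : N\(NP\PP)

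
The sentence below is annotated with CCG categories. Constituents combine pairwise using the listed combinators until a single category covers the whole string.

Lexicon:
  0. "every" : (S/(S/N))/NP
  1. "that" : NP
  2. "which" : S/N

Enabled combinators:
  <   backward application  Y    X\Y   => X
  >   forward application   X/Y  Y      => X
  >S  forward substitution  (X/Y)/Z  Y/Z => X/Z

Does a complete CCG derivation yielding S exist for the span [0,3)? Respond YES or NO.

[0,3] S   >
  [0,2] S/(S/N)   >
    [0,1] "every" : (S/(S/N))/NP
    [1,2] "that" : NP
  [2,3] "which" : S/N

YES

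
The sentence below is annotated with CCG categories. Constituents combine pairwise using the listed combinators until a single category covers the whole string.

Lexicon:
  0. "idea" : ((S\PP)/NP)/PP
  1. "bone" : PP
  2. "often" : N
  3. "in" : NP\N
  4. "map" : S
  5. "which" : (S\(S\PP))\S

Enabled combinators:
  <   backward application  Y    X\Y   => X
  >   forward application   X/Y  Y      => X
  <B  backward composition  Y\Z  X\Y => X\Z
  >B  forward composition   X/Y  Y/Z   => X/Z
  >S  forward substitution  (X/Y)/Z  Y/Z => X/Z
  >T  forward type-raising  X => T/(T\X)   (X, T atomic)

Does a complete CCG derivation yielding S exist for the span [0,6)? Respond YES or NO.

[0,6] S   <
  [0,4] S\PP   >
    [0,2] (S\PP)/NP   >
      [0,1] "idea" : ((S\PP)/NP)/PP
      [1,2] "bone" : PP
    [2,4] NP   <
      [2,3] "often" : N
      [3,4] "in" : NP\N
  [4,6] S\(S\PP)   <
    [4,5] "map" : S
    [5,6] "which" : (S\(S\PP))\S

YES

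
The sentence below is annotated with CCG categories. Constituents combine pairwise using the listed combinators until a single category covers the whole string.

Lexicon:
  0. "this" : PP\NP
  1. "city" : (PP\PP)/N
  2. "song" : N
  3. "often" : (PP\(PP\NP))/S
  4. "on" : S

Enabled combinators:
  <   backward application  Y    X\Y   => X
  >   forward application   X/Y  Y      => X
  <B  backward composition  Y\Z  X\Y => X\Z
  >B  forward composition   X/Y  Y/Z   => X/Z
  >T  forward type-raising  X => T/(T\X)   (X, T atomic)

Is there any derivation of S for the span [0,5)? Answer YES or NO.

NO

PP\NP (PP\PP)/N N (PP\(PP\NP))/S S
CKY chart[0,5] = {N/(N\PP), NP/(NP\PP), PP, PP/(PP\PP), S/(S\PP)}; S ∉ chart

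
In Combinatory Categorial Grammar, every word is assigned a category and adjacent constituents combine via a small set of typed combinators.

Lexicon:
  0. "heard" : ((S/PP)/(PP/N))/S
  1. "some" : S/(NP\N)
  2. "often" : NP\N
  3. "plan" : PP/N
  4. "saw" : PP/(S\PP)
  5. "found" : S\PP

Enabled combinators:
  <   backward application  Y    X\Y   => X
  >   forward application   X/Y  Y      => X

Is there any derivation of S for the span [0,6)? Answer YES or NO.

[0,6] S   >
  [0,4] S/PP   >
    [0,3] (S/PP)/(PP/N)   >
      [0,1] "heard" : ((S/PP)/(PP/N))/S
      [1,3] S   >
        [1,2] "some" : S/(NP\N)
        [2,3] "often" : NP\N
    [3,4] "plan" : PP/N
  [4,6] PP   >
    [4,5] "saw" : PP/(S\PP)
    [5,6] "found" : S\PP

YES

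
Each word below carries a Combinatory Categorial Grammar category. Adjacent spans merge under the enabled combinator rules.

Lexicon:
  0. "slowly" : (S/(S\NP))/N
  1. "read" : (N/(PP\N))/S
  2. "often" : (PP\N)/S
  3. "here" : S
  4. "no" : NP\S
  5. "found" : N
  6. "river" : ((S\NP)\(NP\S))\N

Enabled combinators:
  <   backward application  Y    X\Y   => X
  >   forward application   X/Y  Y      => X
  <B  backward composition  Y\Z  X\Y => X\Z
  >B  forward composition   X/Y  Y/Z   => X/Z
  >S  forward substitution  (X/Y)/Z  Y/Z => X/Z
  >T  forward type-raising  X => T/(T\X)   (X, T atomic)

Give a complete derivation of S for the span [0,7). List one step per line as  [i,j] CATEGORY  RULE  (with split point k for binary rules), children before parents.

[0,1] (S/(S\NP))/N  lex  "slowly"
[1,2] (N/(PP\N))/S  lex  "read"
[2,3] (PP\N)/S  lex  "often"
[1,3] N/S  >S  k=2
[3,4] S  lex  "here"
[1,4] N  >  k=3
[0,4] S/(S\NP)  >  k=1
[4,5] NP\S  lex  "no"
[5,6] N  lex  "found"
[6,7] ((S\NP)\(NP\S))\N  lex  "river"
[5,7] (S\NP)\(NP\S)  <  k=6
[4,7] S\NP  <  k=5
[0,7] S  >  k=4

[0,7] S   >
  [0,4] S/(S\NP)   >
    [0,1] "slowly" : (S/(S\NP))/N
    [1,4] N   >
      [1,3] N/S   >S
        [1,2] "read" : (N/(PP\N))/S
        [2,3] "often" : (PP\N)/S
      [3,4] "here" : S
  [4,7] S\NP   <
    [4,5] "no" : NP\S
    [5,7] (S\NP)\(NP\S)   <
      [5,6] "found" : N
      [6,7] "river" : ((S\NP)\(NP\S))\N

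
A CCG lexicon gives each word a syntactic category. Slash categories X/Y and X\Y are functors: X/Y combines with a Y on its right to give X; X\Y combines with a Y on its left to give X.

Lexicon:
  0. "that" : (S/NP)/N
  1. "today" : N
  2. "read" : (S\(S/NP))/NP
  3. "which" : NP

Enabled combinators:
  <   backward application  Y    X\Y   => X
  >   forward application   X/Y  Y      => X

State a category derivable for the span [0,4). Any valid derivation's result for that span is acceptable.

[0,4] S   <
  [0,2] S/NP   >
    [0,1] "that" : (S/NP)/N
    [1,2] "today" : N
  [2,4] S\(S/NP)   >
    [2,3] "read" : (S\(S/NP))/NP
    [3,4] "which" : NP

S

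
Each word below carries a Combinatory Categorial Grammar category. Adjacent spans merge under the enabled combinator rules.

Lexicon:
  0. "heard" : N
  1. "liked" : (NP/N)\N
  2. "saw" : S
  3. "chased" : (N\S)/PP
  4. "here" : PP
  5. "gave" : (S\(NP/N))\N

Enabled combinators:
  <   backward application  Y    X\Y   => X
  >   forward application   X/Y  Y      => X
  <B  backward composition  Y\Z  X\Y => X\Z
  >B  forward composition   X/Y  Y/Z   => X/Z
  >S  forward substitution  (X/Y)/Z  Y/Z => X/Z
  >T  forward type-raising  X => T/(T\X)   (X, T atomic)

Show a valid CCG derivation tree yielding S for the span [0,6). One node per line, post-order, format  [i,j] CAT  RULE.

[0,1] N  lex  "heard"
[1,2] (NP/N)\N  lex  "liked"
[2,3] S  lex  "saw"
[2,3] N/(N\S)  >T
[3,4] (N\S)/PP  lex  "chased"
[4,5] PP  lex  "here"
[3,5] N\S  >  k=4
[2,5] N  >  k=3
[5,6] (S\(NP/N))\N  lex  "gave"
[2,6] S\(NP/N)  <  k=5
[1,6] S\N  <B  k=2
[0,6] S  <  k=1

[0,6] S   <
  [0,1] "heard" : N
  [1,6] S\N   <B
    [1,2] "liked" : (NP/N)\N
    [2,6] S\(NP/N)   <
      [2,5] N   >
        [2,3] N/(N\S)   >T
          [2,3] "saw" : S
        [3,5] N\S   >
          [3,4] "chased" : (N\S)/PP
          [4,5] "here" : PP
      [5,6] "gave" : (S\(NP/N))\N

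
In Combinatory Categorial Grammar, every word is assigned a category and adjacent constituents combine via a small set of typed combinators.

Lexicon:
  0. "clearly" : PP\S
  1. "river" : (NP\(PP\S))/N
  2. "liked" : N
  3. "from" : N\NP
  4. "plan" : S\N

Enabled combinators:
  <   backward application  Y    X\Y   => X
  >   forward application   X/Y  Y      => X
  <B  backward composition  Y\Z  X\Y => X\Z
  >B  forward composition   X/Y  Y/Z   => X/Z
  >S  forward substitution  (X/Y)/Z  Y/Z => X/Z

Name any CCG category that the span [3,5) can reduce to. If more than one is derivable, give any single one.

[0,5] S   <
  [0,3] NP   <
    [0,1] "clearly" : PP\S
    [1,3] NP\(PP\S)   >
      [1,2] "river" : (NP\(PP\S))/N
      [2,3] "liked" : N
  [3,5] S\NP   <B
    [3,4] "from" : N\NP
    [4,5] "plan" : S\N

S\NP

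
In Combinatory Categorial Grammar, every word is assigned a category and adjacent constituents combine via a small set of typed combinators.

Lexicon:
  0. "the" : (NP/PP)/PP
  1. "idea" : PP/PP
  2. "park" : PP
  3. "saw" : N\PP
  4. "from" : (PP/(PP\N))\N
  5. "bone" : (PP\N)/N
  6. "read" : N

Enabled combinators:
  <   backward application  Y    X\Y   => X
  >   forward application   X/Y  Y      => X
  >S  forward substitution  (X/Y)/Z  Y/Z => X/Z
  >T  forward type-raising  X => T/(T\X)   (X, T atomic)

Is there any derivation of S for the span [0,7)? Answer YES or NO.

(NP/PP)/PP PP/PP PP N\PP (PP/(PP\N))\N (PP\N)/N N
CKY chart[0,7] = {N/(N\NP), NP, NP/(NP\NP), NP/PP, PP/(PP\NP), S/(S\NP)}; S ∉ chart

NO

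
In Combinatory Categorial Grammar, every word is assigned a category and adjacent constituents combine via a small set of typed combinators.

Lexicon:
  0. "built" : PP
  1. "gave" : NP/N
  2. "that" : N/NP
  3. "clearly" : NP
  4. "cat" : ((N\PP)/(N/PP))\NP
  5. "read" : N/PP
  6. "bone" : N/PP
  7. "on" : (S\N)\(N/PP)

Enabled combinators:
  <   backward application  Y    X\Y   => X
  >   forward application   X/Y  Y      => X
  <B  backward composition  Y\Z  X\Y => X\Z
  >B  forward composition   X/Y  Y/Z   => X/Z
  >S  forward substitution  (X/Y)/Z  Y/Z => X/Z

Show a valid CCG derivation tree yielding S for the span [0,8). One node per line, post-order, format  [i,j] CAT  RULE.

[0,1] PP  lex  "built"
[1,2] NP/N  lex  "gave"
[2,3] N/NP  lex  "that"
[3,4] NP  lex  "clearly"
[2,4] N  >  k=3
[1,4] NP  >  k=2
[4,5] ((N\PP)/(N/PP))\NP  lex  "cat"
[1,5] (N\PP)/(N/PP)  <  k=4
[5,6] N/PP  lex  "read"
[1,6] N\PP  >  k=5
[6,7] N/PP  lex  "bone"
[7,8] (S\N)\(N/PP)  lex  "on"
[6,8] S\N  <  k=7
[1,8] S\PP  <B  k=6
[0,8] S  <  k=1

[0,8] S   <
  [0,1] "built" : PP
  [1,8] S\PP   <B
    [1,6] N\PP   >
      [1,5] (N\PP)/(N/PP)   <
        [1,4] NP   >
          [1,2] "gave" : NP/N
          [2,4] N   >
            [2,3] "that" : N/NP
            [3,4] "clearly" : NP
        [4,5] "cat" : ((N\PP)/(N/PP))\NP
      [5,6] "read" : N/PP
    [6,8] S\N   <
      [6,7] "bone" : N/PP
      [7,8] "on" : (S\N)\(N/PP)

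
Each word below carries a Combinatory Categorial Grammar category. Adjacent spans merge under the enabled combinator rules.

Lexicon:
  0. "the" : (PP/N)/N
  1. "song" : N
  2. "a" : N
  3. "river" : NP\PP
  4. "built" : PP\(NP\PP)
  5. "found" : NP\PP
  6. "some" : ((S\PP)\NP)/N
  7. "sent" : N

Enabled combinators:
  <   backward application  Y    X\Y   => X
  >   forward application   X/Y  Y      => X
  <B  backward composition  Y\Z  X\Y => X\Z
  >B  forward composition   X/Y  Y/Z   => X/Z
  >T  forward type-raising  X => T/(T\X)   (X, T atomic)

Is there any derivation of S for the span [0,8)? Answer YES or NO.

YES

[0,8] S   <
  [0,3] PP   >
    [0,2] PP/N   >
      [0,1] "the" : (PP/N)/N
      [1,2] "song" : N
    [2,3] "a" : N
  [3,8] S\PP   <
    [3,6] NP   <
      [3,5] PP   <
        [3,4] "river" : NP\PP
        [4,5] "built" : PP\(NP\PP)
      [5,6] "found" : NP\PP
    [6,8] (S\PP)\NP   >
      [6,7] "some" : ((S\PP)\NP)/N
      [7,8] "sent" : N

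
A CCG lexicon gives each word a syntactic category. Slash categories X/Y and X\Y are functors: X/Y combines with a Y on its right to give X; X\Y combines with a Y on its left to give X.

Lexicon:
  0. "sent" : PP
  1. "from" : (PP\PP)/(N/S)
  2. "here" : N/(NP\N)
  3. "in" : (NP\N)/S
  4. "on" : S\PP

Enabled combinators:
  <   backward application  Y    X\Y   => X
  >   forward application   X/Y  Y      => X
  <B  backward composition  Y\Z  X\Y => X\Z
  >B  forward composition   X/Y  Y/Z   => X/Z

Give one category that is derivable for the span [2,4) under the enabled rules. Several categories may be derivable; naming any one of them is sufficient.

[0,5] S   <
  [0,1] "sent" : PP
  [1,5] S\PP   <B
    [1,4] PP\PP   >
      [1,2] "from" : (PP\PP)/(N/S)
      [2,4] N/S   >B
        [2,3] "here" : N/(NP\N)
        [3,4] "in" : (NP\N)/S
    [4,5] "on" : S\PP

N/S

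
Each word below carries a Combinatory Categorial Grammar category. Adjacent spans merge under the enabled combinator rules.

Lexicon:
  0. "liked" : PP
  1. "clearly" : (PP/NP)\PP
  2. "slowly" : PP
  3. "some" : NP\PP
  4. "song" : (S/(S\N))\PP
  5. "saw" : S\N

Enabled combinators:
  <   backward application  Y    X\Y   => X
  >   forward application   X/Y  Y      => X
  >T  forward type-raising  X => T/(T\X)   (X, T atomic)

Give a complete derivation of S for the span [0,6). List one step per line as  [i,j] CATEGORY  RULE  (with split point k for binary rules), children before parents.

[0,6] S   >
  [0,5] S/(S\N)   <
    [0,4] PP   >
      [0,2] PP/NP   <
        [0,1] "liked" : PP
        [1,2] "clearly" : (PP/NP)\PP
      [2,4] NP   <
        [2,3] "slowly" : PP
        [3,4] "some" : NP\PP
    [4,5] "song" : (S/(S\N))\PP
  [5,6] "saw" : S\N

[0,1] PP  lex  "liked"
[1,2] (PP/NP)\PP  lex  "clearly"
[0,2] PP/NP  <  k=1
[2,3] PP  lex  "slowly"
[3,4] NP\PP  lex  "some"
[2,4] NP  <  k=3
[0,4] PP  >  k=2
[4,5] (S/(S\N))\PP  lex  "song"
[0,5] S/(S\N)  <  k=4
[5,6] S\N  lex  "saw"
[0,6] S  >  k=5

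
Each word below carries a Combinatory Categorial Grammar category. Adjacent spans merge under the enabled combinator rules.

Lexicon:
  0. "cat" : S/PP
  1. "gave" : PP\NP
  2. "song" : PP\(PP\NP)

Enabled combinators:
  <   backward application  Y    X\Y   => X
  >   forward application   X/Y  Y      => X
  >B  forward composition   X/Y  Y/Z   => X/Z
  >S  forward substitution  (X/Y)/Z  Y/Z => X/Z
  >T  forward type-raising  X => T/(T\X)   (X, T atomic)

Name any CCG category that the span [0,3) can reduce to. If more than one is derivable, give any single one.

[0,3] S   >
  [0,1] "cat" : S/PP
  [1,3] PP   <
    [1,2] "gave" : PP\NP
    [2,3] "song" : PP\(PP\NP)

S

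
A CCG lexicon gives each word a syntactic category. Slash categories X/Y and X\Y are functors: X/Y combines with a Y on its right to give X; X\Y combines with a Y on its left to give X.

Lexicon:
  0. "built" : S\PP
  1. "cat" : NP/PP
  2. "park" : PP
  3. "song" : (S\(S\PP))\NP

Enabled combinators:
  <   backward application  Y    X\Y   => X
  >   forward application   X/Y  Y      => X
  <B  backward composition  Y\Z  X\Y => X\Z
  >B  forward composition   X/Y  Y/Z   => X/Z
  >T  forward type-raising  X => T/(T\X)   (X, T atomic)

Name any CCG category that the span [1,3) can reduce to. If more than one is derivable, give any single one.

[0,4] S   <
  [0,1] "built" : S\PP
  [1,4] S\(S\PP)   <
    [1,3] NP   >
      [1,2] "cat" : NP/PP
      [2,3] "park" : PP
    [3,4] "song" : (S\(S\PP))\NP

NP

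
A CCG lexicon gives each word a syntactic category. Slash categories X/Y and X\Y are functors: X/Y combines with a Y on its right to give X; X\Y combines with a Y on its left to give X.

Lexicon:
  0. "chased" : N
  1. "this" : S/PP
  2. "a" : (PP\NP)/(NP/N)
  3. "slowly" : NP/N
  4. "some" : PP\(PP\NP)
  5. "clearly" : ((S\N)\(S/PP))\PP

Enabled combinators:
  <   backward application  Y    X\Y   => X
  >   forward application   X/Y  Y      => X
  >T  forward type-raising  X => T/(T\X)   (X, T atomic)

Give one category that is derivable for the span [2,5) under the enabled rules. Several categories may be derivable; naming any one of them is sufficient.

PP

[0,6] S   <
  [0,1] "chased" : N
  [1,6] S\N   <
    [1,2] "this" : S/PP
    [2,6] (S\N)\(S/PP)   <
      [2,5] PP   <
        [2,4] PP\NP   >
          [2,3] "a" : (PP\NP)/(NP/N)
          [3,4] "slowly" : NP/N
        [4,5] "some" : PP\(PP\NP)
      [5,6] "clearly" : ((S\N)\(S/PP))\PP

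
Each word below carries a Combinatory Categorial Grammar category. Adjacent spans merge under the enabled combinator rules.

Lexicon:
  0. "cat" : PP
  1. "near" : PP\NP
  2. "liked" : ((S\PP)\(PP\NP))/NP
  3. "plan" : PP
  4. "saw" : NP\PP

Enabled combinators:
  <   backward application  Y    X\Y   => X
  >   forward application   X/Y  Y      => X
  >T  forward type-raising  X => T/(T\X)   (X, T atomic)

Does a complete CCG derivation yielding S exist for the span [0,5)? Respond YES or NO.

[0,5] S   <
  [0,1] "cat" : PP
  [1,5] S\PP   <
    [1,2] "near" : PP\NP
    [2,5] (S\PP)\(PP\NP)   >
      [2,3] "liked" : ((S\PP)\(PP\NP))/NP
      [3,5] NP   <
        [3,4] "plan" : PP
        [4,5] "saw" : NP\PP

YES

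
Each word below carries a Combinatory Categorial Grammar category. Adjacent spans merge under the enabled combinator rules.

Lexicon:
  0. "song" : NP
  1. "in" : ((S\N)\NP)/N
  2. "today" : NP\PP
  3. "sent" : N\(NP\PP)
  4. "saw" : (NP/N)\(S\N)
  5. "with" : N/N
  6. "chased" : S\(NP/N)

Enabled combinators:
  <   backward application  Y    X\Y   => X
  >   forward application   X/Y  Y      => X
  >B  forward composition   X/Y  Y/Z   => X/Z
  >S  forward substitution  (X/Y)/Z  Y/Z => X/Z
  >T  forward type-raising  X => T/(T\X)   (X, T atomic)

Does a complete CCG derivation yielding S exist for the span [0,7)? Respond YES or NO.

[0,7] S   <
  [0,6] NP/N   >B
    [0,5] NP/N   <
      [0,4] S\N   <
        [0,1] "song" : NP
        [1,4] (S\N)\NP   >
          [1,2] "in" : ((S\N)\NP)/N
          [2,4] N   <
            [2,3] "today" : NP\PP
            [3,4] "sent" : N\(NP\PP)
      [4,5] "saw" : (NP/N)\(S\N)
    [5,6] "with" : N/N
  [6,7] "chased" : S\(NP/N)

YES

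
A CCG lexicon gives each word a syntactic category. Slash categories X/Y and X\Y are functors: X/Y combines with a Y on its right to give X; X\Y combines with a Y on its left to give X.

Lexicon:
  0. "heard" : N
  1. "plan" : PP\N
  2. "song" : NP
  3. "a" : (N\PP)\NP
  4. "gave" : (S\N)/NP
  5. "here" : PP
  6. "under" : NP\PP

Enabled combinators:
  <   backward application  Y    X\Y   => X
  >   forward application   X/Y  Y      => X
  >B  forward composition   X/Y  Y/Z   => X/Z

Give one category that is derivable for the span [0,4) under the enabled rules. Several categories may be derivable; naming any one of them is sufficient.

[0,7] S   <
  [0,4] N   <
    [0,2] PP   <
      [0,1] "heard" : N
      [1,2] "plan" : PP\N
    [2,4] N\PP   <
      [2,3] "song" : NP
      [3,4] "a" : (N\PP)\NP
  [4,7] S\N   >
    [4,5] "gave" : (S\N)/NP
    [5,7] NP   <
      [5,6] "here" : PP
      [6,7] "under" : NP\PP

N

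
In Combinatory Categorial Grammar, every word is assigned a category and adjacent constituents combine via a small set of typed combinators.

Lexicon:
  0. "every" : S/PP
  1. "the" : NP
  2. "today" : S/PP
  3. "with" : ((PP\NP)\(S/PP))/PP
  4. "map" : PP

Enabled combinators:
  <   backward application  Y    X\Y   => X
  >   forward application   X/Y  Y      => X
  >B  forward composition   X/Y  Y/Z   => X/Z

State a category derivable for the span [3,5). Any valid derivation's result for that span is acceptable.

[0,5] S   >
  [0,1] "every" : S/PP
  [1,5] PP   <
    [1,2] "the" : NP
    [2,5] PP\NP   <
      [2,3] "today" : S/PP
      [3,5] (PP\NP)\(S/PP)   >
        [3,4] "with" : ((PP\NP)\(S/PP))/PP
        [4,5] "map" : PP

(PP\NP)\(S/PP)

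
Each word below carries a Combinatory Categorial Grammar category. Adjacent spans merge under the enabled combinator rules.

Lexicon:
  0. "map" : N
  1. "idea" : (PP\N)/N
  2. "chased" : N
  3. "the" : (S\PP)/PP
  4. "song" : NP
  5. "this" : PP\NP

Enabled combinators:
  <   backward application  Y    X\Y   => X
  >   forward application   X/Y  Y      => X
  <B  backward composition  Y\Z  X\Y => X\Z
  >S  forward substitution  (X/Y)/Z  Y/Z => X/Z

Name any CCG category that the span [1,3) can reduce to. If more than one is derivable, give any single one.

PP\N

[0,6] S   <
  [0,3] PP   <
    [0,1] "map" : N
    [1,3] PP\N   >
      [1,2] "idea" : (PP\N)/N
      [2,3] "chased" : N
  [3,6] S\PP   >
    [3,4] "the" : (S\PP)/PP
    [4,6] PP   <
      [4,5] "song" : NP
      [5,6] "this" : PP\NP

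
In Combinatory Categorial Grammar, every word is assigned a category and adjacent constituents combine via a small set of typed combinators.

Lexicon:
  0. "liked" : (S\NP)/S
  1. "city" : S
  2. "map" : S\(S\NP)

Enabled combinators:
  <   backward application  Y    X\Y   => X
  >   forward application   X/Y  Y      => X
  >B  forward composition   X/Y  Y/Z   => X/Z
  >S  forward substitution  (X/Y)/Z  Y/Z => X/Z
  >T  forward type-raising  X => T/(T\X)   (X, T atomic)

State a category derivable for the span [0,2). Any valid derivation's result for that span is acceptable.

[0,3] S   <
  [0,2] S\NP   >
    [0,1] "liked" : (S\NP)/S
    [1,2] "city" : S
  [2,3] "map" : S\(S\NP)

S\NP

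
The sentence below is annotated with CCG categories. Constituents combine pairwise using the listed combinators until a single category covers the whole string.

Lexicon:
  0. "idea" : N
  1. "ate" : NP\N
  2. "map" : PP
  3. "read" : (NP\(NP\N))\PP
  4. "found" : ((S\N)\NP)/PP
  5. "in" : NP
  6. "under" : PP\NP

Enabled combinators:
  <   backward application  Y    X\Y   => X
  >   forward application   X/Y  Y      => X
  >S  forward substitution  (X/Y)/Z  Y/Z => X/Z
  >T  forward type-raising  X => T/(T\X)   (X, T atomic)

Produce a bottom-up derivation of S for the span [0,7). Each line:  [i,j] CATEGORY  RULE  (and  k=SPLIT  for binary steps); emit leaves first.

[0,1] N  lex  "idea"
[1,2] NP\N  lex  "ate"
[2,3] PP  lex  "map"
[3,4] (NP\(NP\N))\PP  lex  "read"
[2,4] NP\(NP\N)  <  k=3
[1,4] NP  <  k=2
[4,5] ((S\N)\NP)/PP  lex  "found"
[5,6] NP  lex  "in"
[5,6] PP/(PP\NP)  >T
[6,7] PP\NP  lex  "under"
[5,7] PP  >  k=6
[4,7] (S\N)\NP  >  k=5
[1,7] S\N  <  k=4
[0,7] S  <  k=1

[0,7] S   <
  [0,1] "idea" : N
  [1,7] S\N   <
    [1,4] NP   <
      [1,2] "ate" : NP\N
      [2,4] NP\(NP\N)   <
        [2,3] "map" : PP
        [3,4] "read" : (NP\(NP\N))\PP
    [4,7] (S\N)\NP   >
      [4,5] "found" : ((S\N)\NP)/PP
      [5,7] PP   >
        [5,6] PP/(PP\NP)   >T
          [5,6] "in" : NP
        [6,7] "under" : PP\NP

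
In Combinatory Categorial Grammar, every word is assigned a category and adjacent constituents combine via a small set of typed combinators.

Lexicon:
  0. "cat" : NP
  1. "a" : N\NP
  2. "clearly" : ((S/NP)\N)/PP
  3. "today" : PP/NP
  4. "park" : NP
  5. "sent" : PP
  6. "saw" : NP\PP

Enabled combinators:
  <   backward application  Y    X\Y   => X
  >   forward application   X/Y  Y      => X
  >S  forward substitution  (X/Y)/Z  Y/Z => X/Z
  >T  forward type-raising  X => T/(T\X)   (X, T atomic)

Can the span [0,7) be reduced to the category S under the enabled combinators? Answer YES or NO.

YES

[0,7] S   >
  [0,5] S/NP   <
    [0,2] N   >
      [0,1] N/(N\NP)   >T
        [0,1] "cat" : NP
      [1,2] "a" : N\NP
    [2,5] (S/NP)\N   >
      [2,3] "clearly" : ((S/NP)\N)/PP
      [3,5] PP   >
        [3,4] "today" : PP/NP
        [4,5] "park" : NP
  [5,7] NP   <
    [5,6] "sent" : PP
    [6,7] "saw" : NP\PP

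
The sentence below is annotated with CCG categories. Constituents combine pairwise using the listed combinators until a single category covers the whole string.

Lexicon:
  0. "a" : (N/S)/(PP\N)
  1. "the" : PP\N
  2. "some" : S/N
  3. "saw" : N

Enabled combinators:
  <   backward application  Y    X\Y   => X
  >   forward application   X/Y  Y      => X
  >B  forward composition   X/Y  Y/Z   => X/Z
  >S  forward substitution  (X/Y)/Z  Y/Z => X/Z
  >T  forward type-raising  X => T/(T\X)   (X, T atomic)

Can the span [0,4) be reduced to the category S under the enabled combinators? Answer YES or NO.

(N/S)/(PP\N) PP\N S/N N
CKY chart[0,4] = {N, N/(N\N), N/(S\S), NP/(NP\N), PP/(PP\N), S/(S\N)}; S ∉ chart

NO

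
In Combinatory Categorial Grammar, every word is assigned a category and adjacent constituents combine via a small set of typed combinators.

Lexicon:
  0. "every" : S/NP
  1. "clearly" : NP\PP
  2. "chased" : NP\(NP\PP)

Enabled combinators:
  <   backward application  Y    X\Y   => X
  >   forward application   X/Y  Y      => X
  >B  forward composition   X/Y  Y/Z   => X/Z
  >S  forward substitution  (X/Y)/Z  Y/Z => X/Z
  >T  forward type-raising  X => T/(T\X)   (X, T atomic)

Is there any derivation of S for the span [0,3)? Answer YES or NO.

[0,3] S   >
  [0,1] "every" : S/NP
  [1,3] NP   <
    [1,2] "clearly" : NP\PP
    [2,3] "chased" : NP\(NP\PP)

YES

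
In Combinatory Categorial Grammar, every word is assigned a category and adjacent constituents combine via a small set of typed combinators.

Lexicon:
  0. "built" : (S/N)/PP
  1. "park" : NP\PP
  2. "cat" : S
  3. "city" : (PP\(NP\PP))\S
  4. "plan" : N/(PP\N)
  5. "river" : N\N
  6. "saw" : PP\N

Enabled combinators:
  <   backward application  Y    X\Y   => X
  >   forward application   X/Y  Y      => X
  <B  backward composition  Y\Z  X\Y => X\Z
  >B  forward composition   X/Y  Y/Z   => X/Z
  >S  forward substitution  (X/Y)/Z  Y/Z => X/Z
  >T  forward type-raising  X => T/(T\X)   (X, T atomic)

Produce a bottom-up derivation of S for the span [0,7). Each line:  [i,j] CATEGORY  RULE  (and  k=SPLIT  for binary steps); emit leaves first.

[0,7] S   >
  [0,4] S/N   >
    [0,1] "built" : (S/N)/PP
    [1,4] PP   <
      [1,2] "park" : NP\PP
      [2,4] PP\(NP\PP)   <
        [2,3] "cat" : S
        [3,4] "city" : (PP\(NP\PP))\S
  [4,7] N   >
    [4,5] "plan" : N/(PP\N)
    [5,7] PP\N   <B
      [5,6] "river" : N\N
      [6,7] "saw" : PP\N

[0,1] (S/N)/PP  lex  "built"
[1,2] NP\PP  lex  "park"
[2,3] S  lex  "cat"
[3,4] (PP\(NP\PP))\S  lex  "city"
[2,4] PP\(NP\PP)  <  k=3
[1,4] PP  <  k=2
[0,4] S/N  >  k=1
[4,5] N/(PP\N)  lex  "plan"
[5,6] N\N  lex  "river"
[6,7] PP\N  lex  "saw"
[5,7] PP\N  <B  k=6
[4,7] N  >  k=5
[0,7] S  >  k=4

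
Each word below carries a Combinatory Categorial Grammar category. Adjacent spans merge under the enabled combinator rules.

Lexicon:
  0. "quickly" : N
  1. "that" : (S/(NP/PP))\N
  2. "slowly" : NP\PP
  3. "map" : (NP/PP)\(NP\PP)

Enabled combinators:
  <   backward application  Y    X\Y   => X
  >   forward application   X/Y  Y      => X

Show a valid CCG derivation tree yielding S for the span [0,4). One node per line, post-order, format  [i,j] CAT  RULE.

[0,1] N  lex  "quickly"
[1,2] (S/(NP/PP))\N  lex  "that"
[0,2] S/(NP/PP)  <  k=1
[2,3] NP\PP  lex  "slowly"
[3,4] (NP/PP)\(NP\PP)  lex  "map"
[2,4] NP/PP  <  k=3
[0,4] S  >  k=2

[0,4] S   >
  [0,2] S/(NP/PP)   <
    [0,1] "quickly" : N
    [1,2] "that" : (S/(NP/PP))\N
  [2,4] NP/PP   <
    [2,3] "slowly" : NP\PP
    [3,4] "map" : (NP/PP)\(NP\PP)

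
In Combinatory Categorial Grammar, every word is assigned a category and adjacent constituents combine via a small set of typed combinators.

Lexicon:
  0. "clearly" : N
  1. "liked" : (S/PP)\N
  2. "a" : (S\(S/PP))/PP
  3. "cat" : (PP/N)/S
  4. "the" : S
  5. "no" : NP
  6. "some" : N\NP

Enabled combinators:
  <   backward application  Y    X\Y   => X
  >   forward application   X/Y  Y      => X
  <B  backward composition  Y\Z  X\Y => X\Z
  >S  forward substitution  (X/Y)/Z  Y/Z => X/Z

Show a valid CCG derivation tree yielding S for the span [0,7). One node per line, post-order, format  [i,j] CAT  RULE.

[0,7] S   <
  [0,2] S/PP   <
    [0,1] "clearly" : N
    [1,2] "liked" : (S/PP)\N
  [2,7] S\(S/PP)   >
    [2,3] "a" : (S\(S/PP))/PP
    [3,7] PP   >
      [3,5] PP/N   >
        [3,4] "cat" : (PP/N)/S
        [4,5] "the" : S
      [5,7] N   <
        [5,6] "no" : NP
        [6,7] "some" : N\NP

[0,1] N  lex  "clearly"
[1,2] (S/PP)\N  lex  "liked"
[0,2] S/PP  <  k=1
[2,3] (S\(S/PP))/PP  lex  "a"
[3,4] (PP/N)/S  lex  "cat"
[4,5] S  lex  "the"
[3,5] PP/N  >  k=4
[5,6] NP  lex  "no"
[6,7] N\NP  lex  "some"
[5,7] N  <  k=6
[3,7] PP  >  k=5
[2,7] S\(S/PP)  >  k=3
[0,7] S  <  k=2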